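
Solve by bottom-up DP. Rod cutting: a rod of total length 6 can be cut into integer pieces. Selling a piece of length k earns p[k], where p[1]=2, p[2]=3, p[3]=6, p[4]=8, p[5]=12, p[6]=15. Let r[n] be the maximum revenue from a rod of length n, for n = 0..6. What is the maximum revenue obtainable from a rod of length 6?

15

   n    0    1    2    3    4    5    6
r[n]    0    2    4    6    8   12   15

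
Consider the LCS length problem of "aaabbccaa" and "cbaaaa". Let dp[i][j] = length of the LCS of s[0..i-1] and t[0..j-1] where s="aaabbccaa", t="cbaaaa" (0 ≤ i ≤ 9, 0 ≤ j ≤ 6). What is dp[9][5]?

   ''  c  b  a  a  a  a
''  0  0  0  0  0  0  0
 a  0  0  0  1  1  1  1
 a  0  0  0  1  2  2  2
 a  0  0  0  1  2  3  3
 b  0  0  1  1  2  3  3
 b  0  0  1  1  2  3  3
 c  0  1  1  1  2  3  3
 c  0  1  1  1  2  3  3
 a  0  1  1  2  2  3  4
 a  0  1  1  2  3  3  4

3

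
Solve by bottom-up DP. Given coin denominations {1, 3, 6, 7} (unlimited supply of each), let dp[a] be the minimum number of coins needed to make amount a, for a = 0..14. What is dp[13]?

2

 a  0  1  2  3  4  5  6  7  8  9 10 11 12 13 14
dp  0  1  2  1  2  3  1  1  2  2  2  3  2  2  2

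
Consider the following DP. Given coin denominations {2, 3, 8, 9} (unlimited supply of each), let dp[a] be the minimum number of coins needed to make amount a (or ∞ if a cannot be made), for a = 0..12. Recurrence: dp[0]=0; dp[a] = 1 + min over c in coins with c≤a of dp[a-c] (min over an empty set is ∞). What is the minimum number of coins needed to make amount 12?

 a  0  1  2  3  4  5  6  7  8  9 10 11 12
dp  0  -  1  1  2  2  2  3  1  1  2  2  2
(- denotes ∞ / unreachable)

2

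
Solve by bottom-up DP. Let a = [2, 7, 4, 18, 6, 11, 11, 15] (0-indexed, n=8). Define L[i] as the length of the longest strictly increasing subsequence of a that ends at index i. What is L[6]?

   i    0    1    2    3    4    5    6    7
a[i]    2    7    4   18    6   11   11   15
L[i]    1    2    2    3    3    4    4    5

4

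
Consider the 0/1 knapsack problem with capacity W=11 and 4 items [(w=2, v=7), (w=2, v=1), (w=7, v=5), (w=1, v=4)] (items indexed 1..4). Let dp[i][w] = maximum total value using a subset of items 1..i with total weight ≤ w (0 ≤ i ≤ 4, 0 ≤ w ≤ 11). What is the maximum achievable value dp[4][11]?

i\w   0   1   2   3   4   5   6   7   8   9  10  11
  0   0   0   0   0   0   0   0   0   0   0   0   0
  1   0   0   7   7   7   7   7   7   7   7   7   7
  2   0   0   7   7   8   8   8   8   8   8   8   8
  3   0   0   7   7   8   8   8   8   8  12  12  13
  4   0   4   7  11  11  12  12  12  12  12  16  16

16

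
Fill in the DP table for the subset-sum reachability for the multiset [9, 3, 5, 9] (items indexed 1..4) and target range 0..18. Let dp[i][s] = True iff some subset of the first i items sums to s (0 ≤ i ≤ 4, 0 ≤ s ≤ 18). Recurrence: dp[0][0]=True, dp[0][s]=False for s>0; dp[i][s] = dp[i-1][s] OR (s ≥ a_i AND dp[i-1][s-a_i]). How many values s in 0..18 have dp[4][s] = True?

9

i\s   0   1   2   3   4   5   6   7   8   9  10  11  12  13  14  15  16  17  18
  0   T   F   F   F   F   F   F   F   F   F   F   F   F   F   F   F   F   F   F
  1   T   F   F   F   F   F   F   F   F   T   F   F   F   F   F   F   F   F   F
  2   T   F   F   T   F   F   F   F   F   T   F   F   T   F   F   F   F   F   F
  3   T   F   F   T   F   T   F   F   T   T   F   F   T   F   T   F   F   T   F
  4   T   F   F   T   F   T   F   F   T   T   F   F   T   F   T   F   F   T   T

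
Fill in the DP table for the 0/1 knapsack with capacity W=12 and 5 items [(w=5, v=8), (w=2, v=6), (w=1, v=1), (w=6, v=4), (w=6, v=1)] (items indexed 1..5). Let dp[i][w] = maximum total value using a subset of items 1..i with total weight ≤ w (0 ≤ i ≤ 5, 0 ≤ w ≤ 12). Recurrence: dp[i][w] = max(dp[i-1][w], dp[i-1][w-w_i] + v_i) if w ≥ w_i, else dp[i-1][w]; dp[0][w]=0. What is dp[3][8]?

i\w   0   1   2   3   4   5   6   7   8   9  10  11  12
  0   0   0   0   0   0   0   0   0   0   0   0   0   0
  1   0   0   0   0   0   8   8   8   8   8   8   8   8
  2   0   0   6   6   6   8   8  14  14  14  14  14  14
  3   0   1   6   7   7   8   9  14  15  15  15  15  15
  4   0   1   6   7   7   8   9  14  15  15  15  15  15
  5   0   1   6   7   7   8   9  14  15  15  15  15  15

15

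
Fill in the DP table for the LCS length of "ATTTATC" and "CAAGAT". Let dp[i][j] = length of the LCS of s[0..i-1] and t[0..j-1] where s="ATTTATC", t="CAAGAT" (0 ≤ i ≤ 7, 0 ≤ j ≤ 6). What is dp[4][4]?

1

   ''  C  A  A  G  A  T
''  0  0  0  0  0  0  0
 A  0  0  1  1  1  1  1
 T  0  0  1  1  1  1  2
 T  0  0  1  1  1  1  2
 T  0  0  1  1  1  1  2
 A  0  0  1  2  2  2  2
 T  0  0  1  2  2  2  3
 C  0  1  1  2  2  2  3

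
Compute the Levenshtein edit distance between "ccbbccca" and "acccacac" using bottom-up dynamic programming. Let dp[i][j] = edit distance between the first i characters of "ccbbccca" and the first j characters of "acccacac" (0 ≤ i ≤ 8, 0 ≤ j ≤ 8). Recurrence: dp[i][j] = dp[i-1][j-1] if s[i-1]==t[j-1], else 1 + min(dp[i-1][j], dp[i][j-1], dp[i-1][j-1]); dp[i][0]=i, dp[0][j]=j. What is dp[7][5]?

   ''  a  c  c  c  a  c  a  c
''  0  1  2  3  4  5  6  7  8
 c  1  1  1  2  3  4  5  6  7
 c  2  2  1  1  2  3  4  5  6
 b  3  3  2  2  2  3  4  5  6
 b  4  4  3  3  3  3  4  5  6
 c  5  5  4  3  3  4  3  4  5
 c  6  6  5  4  3  4  4  4  4
 c  7  7  6  5  4  4  4  5  4
 a  8  7  7  6  5  4  5  4  5

4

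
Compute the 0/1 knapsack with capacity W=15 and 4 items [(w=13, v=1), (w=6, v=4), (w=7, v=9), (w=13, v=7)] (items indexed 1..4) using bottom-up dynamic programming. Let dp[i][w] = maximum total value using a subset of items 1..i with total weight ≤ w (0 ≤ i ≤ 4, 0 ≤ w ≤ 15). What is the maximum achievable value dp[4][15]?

i\w   0   1   2   3   4   5   6   7   8   9  10  11  12  13  14  15
  0   0   0   0   0   0   0   0   0   0   0   0   0   0   0   0   0
  1   0   0   0   0   0   0   0   0   0   0   0   0   0   1   1   1
  2   0   0   0   0   0   0   4   4   4   4   4   4   4   4   4   4
  3   0   0   0   0   0   0   4   9   9   9   9   9   9  13  13  13
  4   0   0   0   0   0   0   4   9   9   9   9   9   9  13  13  13

13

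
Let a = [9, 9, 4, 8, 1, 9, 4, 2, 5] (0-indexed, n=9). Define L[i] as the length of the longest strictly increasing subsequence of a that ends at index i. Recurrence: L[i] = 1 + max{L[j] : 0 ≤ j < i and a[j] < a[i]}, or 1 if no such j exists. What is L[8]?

3

   i    0    1    2    3    4    5    6    7    8
a[i]    9    9    4    8    1    9    4    2    5
L[i]    1    1    1    2    1    3    2    2    3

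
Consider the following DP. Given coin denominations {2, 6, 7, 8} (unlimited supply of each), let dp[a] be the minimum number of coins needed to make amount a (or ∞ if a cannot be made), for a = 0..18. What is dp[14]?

 a  0  1  2  3  4  5  6  7  8  9 10 11 12 13 14 15 16 17 18
dp  0  -  1  -  2  -  1  1  1  2  2  3  2  2  2  2  2  3  3
(- denotes ∞ / unreachable)

2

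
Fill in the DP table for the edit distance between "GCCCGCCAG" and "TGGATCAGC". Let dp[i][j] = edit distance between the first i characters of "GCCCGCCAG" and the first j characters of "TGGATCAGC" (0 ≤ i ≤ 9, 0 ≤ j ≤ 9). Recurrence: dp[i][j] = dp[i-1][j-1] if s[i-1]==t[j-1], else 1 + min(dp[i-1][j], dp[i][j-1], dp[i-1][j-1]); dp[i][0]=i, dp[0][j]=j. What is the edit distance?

7

   ''  T  G  G  A  T  C  A  G  C
''  0  1  2  3  4  5  6  7  8  9
 G  1  1  1  2  3  4  5  6  7  8
 C  2  2  2  2  3  4  4  5  6  7
 C  3  3  3  3  3  4  4  5  6  6
 C  4  4  4  4  4  4  4  5  6  6
 G  5  5  4  4  5  5  5  5  5  6
 C  6  6  5  5  5  6  5  6  6  5
 C  7  7  6  6  6  6  6  6  7  6
 A  8  8  7  7  6  7  7  6  7  7
 G  9  9  8  7  7  7  8  7  6  7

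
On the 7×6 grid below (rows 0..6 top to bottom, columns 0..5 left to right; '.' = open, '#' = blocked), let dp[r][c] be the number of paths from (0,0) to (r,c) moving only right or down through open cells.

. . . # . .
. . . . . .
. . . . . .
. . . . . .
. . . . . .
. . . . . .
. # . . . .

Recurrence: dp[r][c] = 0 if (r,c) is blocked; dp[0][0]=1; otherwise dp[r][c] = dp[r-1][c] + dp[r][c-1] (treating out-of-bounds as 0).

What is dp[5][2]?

21

r\c   0   1   2   3   4   5
  0   1   1   1   0   0   0
  1   1   2   3   3   3   3
  2   1   3   6   9  12  15
  3   1   4  10  19  31  46
  4   1   5  15  34  65 111
  5   1   6  21  55 120 231
  6   1   0  21  76 196 427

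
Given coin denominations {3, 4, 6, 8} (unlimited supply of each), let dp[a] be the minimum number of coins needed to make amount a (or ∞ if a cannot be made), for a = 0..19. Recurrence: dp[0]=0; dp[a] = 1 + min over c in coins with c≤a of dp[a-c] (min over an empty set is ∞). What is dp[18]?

3

 a  0  1  2  3  4  5  6  7  8  9 10 11 12 13 14 15 16 17 18 19
dp  0  -  -  1  1  -  1  2  1  2  2  2  2  3  2  3  2  3  3  3
(- denotes ∞ / unreachable)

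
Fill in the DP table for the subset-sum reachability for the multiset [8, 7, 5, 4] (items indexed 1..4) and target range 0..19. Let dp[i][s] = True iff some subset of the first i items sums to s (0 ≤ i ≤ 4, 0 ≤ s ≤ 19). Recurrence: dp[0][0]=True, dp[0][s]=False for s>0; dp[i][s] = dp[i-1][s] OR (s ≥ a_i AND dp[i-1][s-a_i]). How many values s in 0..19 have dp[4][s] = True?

i\s   0   1   2   3   4   5   6   7   8   9  10  11  12  13  14  15  16  17  18  19
  0   T   F   F   F   F   F   F   F   F   F   F   F   F   F   F   F   F   F   F   F
  1   T   F   F   F   F   F   F   F   T   F   F   F   F   F   F   F   F   F   F   F
  2   T   F   F   F   F   F   F   T   T   F   F   F   F   F   F   T   F   F   F   F
  3   T   F   F   F   F   T   F   T   T   F   F   F   T   T   F   T   F   F   F   F
  4   T   F   F   F   T   T   F   T   T   T   F   T   T   T   F   T   T   T   F   T

13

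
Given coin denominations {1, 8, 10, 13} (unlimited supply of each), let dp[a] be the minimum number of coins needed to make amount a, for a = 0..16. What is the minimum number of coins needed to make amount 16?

 a  0  1  2  3  4  5  6  7  8  9 10 11 12 13 14 15 16
dp  0  1  2  3  4  5  6  7  1  2  1  2  3  1  2  3  2

2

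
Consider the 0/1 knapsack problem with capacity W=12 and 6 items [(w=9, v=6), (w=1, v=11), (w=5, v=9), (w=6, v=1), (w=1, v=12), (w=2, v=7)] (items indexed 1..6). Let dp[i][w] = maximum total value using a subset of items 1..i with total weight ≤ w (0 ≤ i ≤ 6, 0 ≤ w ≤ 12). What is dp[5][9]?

i\w   0   1   2   3   4   5   6   7   8   9  10  11  12
  0   0   0   0   0   0   0   0   0   0   0   0   0   0
  1   0   0   0   0   0   0   0   0   0   6   6   6   6
  2   0  11  11  11  11  11  11  11  11  11  17  17  17
  3   0  11  11  11  11  11  20  20  20  20  20  20  20
  4   0  11  11  11  11  11  20  20  20  20  20  20  21
  5   0  12  23  23  23  23  23  32  32  32  32  32  32
  6   0  12  23  23  30  30  30  32  32  39  39  39  39

32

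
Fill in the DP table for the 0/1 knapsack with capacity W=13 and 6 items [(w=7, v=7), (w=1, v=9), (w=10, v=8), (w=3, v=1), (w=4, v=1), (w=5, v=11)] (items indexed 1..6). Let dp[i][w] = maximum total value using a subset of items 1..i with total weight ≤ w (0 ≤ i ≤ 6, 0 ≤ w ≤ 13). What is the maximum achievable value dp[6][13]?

i\w   0   1   2   3   4   5   6   7   8   9  10  11  12  13
  0   0   0   0   0   0   0   0   0   0   0   0   0   0   0
  1   0   0   0   0   0   0   0   7   7   7   7   7   7   7
  2   0   9   9   9   9   9   9   9  16  16  16  16  16  16
  3   0   9   9   9   9   9   9   9  16  16  16  17  17  17
  4   0   9   9   9  10  10  10  10  16  16  16  17  17  17
  5   0   9   9   9  10  10  10  10  16  16  16  17  17  17
  6   0   9   9   9  10  11  20  20  20  21  21  21  21  27

27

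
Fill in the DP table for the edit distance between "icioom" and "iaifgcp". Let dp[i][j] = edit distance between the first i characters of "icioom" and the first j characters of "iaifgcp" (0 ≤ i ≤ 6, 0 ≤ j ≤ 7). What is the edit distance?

5

   ''  i  a  i  f  g  c  p
''  0  1  2  3  4  5  6  7
 i  1  0  1  2  3  4  5  6
 c  2  1  1  2  3  4  4  5
 i  3  2  2  1  2  3  4  5
 o  4  3  3  2  2  3  4  5
 o  5  4  4  3  3  3  4  5
 m  6  5  5  4  4  4  4  5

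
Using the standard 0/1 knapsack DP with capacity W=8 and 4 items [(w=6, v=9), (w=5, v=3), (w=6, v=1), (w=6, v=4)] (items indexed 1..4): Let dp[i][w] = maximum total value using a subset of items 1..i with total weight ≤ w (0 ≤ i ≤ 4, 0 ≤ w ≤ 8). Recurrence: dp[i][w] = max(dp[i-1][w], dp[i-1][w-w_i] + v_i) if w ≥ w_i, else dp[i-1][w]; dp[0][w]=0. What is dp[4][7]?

9

i\w   0   1   2   3   4   5   6   7   8
  0   0   0   0   0   0   0   0   0   0
  1   0   0   0   0   0   0   9   9   9
  2   0   0   0   0   0   3   9   9   9
  3   0   0   0   0   0   3   9   9   9
  4   0   0   0   0   0   3   9   9   9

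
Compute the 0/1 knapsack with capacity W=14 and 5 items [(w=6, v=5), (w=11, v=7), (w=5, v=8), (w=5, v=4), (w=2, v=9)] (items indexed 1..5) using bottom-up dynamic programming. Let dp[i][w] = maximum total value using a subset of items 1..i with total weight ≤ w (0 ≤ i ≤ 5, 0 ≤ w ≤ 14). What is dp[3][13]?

i\w   0   1   2   3   4   5   6   7   8   9  10  11  12  13  14
  0   0   0   0   0   0   0   0   0   0   0   0   0   0   0   0
  1   0   0   0   0   0   0   5   5   5   5   5   5   5   5   5
  2   0   0   0   0   0   0   5   5   5   5   5   7   7   7   7
  3   0   0   0   0   0   8   8   8   8   8   8  13  13  13  13
  4   0   0   0   0   0   8   8   8   8   8  12  13  13  13  13
  5   0   0   9   9   9   9   9  17  17  17  17  17  21  22  22

13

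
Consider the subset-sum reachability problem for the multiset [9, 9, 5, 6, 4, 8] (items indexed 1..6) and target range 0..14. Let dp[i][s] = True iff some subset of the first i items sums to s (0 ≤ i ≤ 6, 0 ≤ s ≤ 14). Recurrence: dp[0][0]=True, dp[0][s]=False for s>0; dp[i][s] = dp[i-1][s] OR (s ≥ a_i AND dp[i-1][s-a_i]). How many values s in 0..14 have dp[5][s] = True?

i\s   0   1   2   3   4   5   6   7   8   9  10  11  12  13  14
  0   T   F   F   F   F   F   F   F   F   F   F   F   F   F   F
  1   T   F   F   F   F   F   F   F   F   T   F   F   F   F   F
  2   T   F   F   F   F   F   F   F   F   T   F   F   F   F   F
  3   T   F   F   F   F   T   F   F   F   T   F   F   F   F   T
  4   T   F   F   F   F   T   T   F   F   T   F   T   F   F   T
  5   T   F   F   F   T   T   T   F   F   T   T   T   F   T   T
  6   T   F   F   F   T   T   T   F   T   T   T   T   T   T   T

9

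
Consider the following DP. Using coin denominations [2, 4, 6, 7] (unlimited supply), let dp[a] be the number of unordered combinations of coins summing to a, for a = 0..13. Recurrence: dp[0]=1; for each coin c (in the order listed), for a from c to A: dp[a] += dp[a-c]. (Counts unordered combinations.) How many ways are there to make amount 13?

after  coin     0     1     2     3     4     5     6     7     8     9    10    11    12    13
          2     1     0     1     0     1     0     1     0     1     0     1     0     1     0
          4     1     0     1     0     2     0     2     0     3     0     3     0     4     0
          6     1     0     1     0     2     0     3     0     4     0     5     0     7     0
          7     1     0     1     0     2     0     3     1     4     1     5     2     7     3

3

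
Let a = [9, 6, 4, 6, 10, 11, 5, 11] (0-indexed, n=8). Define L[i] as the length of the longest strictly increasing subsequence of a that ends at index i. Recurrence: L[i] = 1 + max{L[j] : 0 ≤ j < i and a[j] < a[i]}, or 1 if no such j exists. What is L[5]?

4

   i    0    1    2    3    4    5    6    7
a[i]    9    6    4    6   10   11    5   11
L[i]    1    1    1    2    3    4    2    4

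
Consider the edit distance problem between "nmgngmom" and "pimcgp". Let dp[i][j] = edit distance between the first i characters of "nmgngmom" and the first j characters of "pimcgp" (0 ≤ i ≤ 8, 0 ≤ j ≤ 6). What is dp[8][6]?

   ''  p  i  m  c  g  p
''  0  1  2  3  4  5  6
 n  1  1  2  3  4  5  6
 m  2  2  2  2  3  4  5
 g  3  3  3  3  3  3  4
 n  4  4  4  4  4  4  4
 g  5  5  5  5  5  4  5
 m  6  6  6  5  6  5  5
 o  7  7  7  6  6  6  6
 m  8  8  8  7  7  7  7

7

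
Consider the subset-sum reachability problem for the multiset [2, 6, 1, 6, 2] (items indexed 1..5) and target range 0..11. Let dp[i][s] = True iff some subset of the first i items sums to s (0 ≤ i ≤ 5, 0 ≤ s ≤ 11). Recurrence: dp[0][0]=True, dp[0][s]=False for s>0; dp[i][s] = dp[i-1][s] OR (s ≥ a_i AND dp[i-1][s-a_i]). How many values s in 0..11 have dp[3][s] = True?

8

i\s   0   1   2   3   4   5   6   7   8   9  10  11
  0   T   F   F   F   F   F   F   F   F   F   F   F
  1   T   F   T   F   F   F   F   F   F   F   F   F
  2   T   F   T   F   F   F   T   F   T   F   F   F
  3   T   T   T   T   F   F   T   T   T   T   F   F
  4   T   T   T   T   F   F   T   T   T   T   F   F
  5   T   T   T   T   T   T   T   T   T   T   T   T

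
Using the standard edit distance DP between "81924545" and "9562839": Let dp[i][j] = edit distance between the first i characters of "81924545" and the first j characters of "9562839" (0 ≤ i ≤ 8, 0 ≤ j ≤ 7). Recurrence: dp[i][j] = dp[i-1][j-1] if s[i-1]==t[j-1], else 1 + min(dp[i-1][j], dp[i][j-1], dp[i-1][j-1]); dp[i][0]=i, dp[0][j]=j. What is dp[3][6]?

   ''  9  5  6  2  8  3  9
''  0  1  2  3  4  5  6  7
 8  1  1  2  3  4  4  5  6
 1  2  2  2  3  4  5  5  6
 9  3  2  3  3  4  5  6  5
 2  4  3  3  4  3  4  5  6
 4  5  4  4  4  4  4  5  6
 5  6  5  4  5  5  5  5  6
 4  7  6  5  5  6  6  6  6
 5  8  7  6  6  6  7  7  7

6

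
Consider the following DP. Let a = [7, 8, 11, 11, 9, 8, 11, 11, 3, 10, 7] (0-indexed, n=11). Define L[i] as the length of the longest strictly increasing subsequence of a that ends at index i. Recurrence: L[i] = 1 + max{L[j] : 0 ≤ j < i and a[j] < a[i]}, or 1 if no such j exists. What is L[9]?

   i    0    1    2    3    4    5    6    7    8    9   10
a[i]    7    8   11   11    9    8   11   11    3   10    7
L[i]    1    2    3    3    3    2    4    4    1    4    2

4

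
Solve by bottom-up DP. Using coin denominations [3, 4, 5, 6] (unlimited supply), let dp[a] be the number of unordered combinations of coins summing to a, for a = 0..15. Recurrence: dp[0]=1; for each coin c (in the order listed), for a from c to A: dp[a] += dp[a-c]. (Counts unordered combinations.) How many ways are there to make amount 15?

after  coin     0     1     2     3     4     5     6     7     8     9    10    11    12    13    14    15
          3     1     0     0     1     0     0     1     0     0     1     0     0     1     0     0     1
          4     1     0     0     1     1     0     1     1     1     1     1     1     2     1     1     2
          5     1     0     0     1     1     1     1     1     2     2     2     2     3     3     3     4
          6     1     0     0     1     1     1     2     1     2     3     3     3     5     4     5     7

7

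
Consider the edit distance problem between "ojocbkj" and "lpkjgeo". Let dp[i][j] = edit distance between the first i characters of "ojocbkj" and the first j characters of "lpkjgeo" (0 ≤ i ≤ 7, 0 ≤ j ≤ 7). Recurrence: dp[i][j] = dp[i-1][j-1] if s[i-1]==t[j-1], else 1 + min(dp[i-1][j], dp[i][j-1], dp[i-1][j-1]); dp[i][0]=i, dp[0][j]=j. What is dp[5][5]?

5

   ''  l  p  k  j  g  e  o
''  0  1  2  3  4  5  6  7
 o  1  1  2  3  4  5  6  6
 j  2  2  2  3  3  4  5  6
 o  3  3  3  3  4  4  5  5
 c  4  4  4  4  4  5  5  6
 b  5  5  5  5  5  5  6  6
 k  6  6  6  5  6  6  6  7
 j  7  7  7  6  5  6  7  7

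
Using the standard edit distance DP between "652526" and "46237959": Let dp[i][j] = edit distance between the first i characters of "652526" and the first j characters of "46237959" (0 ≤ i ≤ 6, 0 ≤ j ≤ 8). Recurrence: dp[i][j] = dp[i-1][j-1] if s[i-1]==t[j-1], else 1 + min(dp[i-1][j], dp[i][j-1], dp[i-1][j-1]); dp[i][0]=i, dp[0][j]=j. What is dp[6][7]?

6

   ''  4  6  2  3  7  9  5  9
''  0  1  2  3  4  5  6  7  8
 6  1  1  1  2  3  4  5  6  7
 5  2  2  2  2  3  4  5  5  6
 2  3  3  3  2  3  4  5  6  6
 5  4  4  4  3  3  4  5  5  6
 2  5  5  5  4  4  4  5  6  6
 6  6  6  5  5  5  5  5  6  7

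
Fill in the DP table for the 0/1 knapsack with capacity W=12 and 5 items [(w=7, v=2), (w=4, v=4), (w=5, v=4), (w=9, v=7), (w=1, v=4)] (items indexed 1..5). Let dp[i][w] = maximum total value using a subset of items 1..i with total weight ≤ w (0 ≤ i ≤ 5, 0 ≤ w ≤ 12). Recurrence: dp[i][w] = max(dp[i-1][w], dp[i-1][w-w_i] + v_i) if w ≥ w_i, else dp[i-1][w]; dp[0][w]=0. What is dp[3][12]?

8

i\w   0   1   2   3   4   5   6   7   8   9  10  11  12
  0   0   0   0   0   0   0   0   0   0   0   0   0   0
  1   0   0   0   0   0   0   0   2   2   2   2   2   2
  2   0   0   0   0   4   4   4   4   4   4   4   6   6
  3   0   0   0   0   4   4   4   4   4   8   8   8   8
  4   0   0   0   0   4   4   4   4   4   8   8   8   8
  5   0   4   4   4   4   8   8   8   8   8  12  12  12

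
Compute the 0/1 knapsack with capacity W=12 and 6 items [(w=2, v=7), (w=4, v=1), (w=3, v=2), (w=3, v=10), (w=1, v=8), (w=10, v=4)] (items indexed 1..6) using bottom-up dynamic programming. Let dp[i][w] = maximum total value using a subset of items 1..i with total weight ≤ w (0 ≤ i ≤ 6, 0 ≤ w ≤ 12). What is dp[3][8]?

9

i\w   0   1   2   3   4   5   6   7   8   9  10  11  12
  0   0   0   0   0   0   0   0   0   0   0   0   0   0
  1   0   0   7   7   7   7   7   7   7   7   7   7   7
  2   0   0   7   7   7   7   8   8   8   8   8   8   8
  3   0   0   7   7   7   9   9   9   9  10  10  10  10
  4   0   0   7  10  10  17  17  17  19  19  19  19  20
  5   0   8   8  15  18  18  25  25  25  27  27  27  27
  6   0   8   8  15  18  18  25  25  25  27  27  27  27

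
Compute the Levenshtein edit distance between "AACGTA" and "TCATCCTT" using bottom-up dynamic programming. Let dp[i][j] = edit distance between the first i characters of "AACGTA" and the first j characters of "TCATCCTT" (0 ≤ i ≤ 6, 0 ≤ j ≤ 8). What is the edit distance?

   ''  T  C  A  T  C  C  T  T
''  0  1  2  3  4  5  6  7  8
 A  1  1  2  2  3  4  5  6  7
 A  2  2  2  2  3  4  5  6  7
 C  3  3  2  3  3  3  4  5  6
 G  4  4  3  3  4  4  4  5  6
 T  5  4  4  4  3  4  5  4  5
 A  6  5  5  4  4  4  5  5  5

5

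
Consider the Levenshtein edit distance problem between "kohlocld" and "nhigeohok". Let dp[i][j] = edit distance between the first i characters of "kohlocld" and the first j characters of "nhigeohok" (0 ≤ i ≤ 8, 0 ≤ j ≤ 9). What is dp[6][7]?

6

   ''  n  h  i  g  e  o  h  o  k
''  0  1  2  3  4  5  6  7  8  9
 k  1  1  2  3  4  5  6  7  8  8
 o  2  2  2  3  4  5  5  6  7  8
 h  3  3  2  3  4  5  6  5  6  7
 l  4  4  3  3  4  5  6  6  6  7
 o  5  5  4  4  4  5  5  6  6  7
 c  6  6  5  5  5  5  6  6  7  7
 l  7  7  6  6  6  6  6  7  7  8
 d  8  8  7  7  7  7  7  7  8  8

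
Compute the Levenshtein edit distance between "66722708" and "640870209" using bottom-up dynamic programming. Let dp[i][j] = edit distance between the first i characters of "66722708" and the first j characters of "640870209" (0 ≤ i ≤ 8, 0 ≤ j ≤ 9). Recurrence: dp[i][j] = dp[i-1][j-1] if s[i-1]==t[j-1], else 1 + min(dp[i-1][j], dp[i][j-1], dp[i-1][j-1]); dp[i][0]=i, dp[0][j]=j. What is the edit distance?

6

   ''  6  4  0  8  7  0  2  0  9
''  0  1  2  3  4  5  6  7  8  9
 6  1  0  1  2  3  4  5  6  7  8
 6  2  1  1  2  3  4  5  6  7  8
 7  3  2  2  2  3  3  4  5  6  7
 2  4  3  3  3  3  4  4  4  5  6
 2  5  4  4  4  4  4  5  4  5  6
 7  6  5  5  5  5  4  5  5  5  6
 0  7  6  6  5  6  5  4  5  5  6
 8  8  7  7  6  5  6  5  5  6  6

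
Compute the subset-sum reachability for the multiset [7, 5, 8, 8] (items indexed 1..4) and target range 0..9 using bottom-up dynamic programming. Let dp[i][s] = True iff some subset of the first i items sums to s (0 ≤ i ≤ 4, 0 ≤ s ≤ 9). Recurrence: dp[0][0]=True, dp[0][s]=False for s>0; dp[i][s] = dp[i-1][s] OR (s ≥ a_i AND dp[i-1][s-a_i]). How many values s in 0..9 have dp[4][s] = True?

i\s   0   1   2   3   4   5   6   7   8   9
  0   T   F   F   F   F   F   F   F   F   F
  1   T   F   F   F   F   F   F   T   F   F
  2   T   F   F   F   F   T   F   T   F   F
  3   T   F   F   F   F   T   F   T   T   F
  4   T   F   F   F   F   T   F   T   T   F

4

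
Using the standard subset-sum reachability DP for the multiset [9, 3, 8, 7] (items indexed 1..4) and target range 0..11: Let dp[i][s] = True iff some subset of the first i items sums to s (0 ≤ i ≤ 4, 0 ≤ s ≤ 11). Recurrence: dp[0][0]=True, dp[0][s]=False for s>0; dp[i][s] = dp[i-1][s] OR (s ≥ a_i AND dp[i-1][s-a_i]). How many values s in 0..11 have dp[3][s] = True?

5

i\s   0   1   2   3   4   5   6   7   8   9  10  11
  0   T   F   F   F   F   F   F   F   F   F   F   F
  1   T   F   F   F   F   F   F   F   F   T   F   F
  2   T   F   F   T   F   F   F   F   F   T   F   F
  3   T   F   F   T   F   F   F   F   T   T   F   T
  4   T   F   F   T   F   F   F   T   T   T   T   T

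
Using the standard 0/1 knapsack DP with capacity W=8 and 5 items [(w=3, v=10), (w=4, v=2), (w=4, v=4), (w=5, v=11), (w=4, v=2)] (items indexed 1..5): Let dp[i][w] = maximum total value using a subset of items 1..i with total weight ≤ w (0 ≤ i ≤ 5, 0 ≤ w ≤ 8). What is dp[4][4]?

i\w   0   1   2   3   4   5   6   7   8
  0   0   0   0   0   0   0   0   0   0
  1   0   0   0  10  10  10  10  10  10
  2   0   0   0  10  10  10  10  12  12
  3   0   0   0  10  10  10  10  14  14
  4   0   0   0  10  10  11  11  14  21
  5   0   0   0  10  10  11  11  14  21

10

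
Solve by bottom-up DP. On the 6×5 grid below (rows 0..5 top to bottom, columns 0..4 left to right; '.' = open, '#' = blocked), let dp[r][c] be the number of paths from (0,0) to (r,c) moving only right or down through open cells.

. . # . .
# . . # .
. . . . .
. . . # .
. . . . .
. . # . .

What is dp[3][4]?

r\c   0   1   2   3   4
  0   1   1   0   0   0
  1   0   1   1   0   0
  2   0   1   2   2   2
  3   0   1   3   0   2
  4   0   1   4   4   6
  5   0   1   0   4  10

2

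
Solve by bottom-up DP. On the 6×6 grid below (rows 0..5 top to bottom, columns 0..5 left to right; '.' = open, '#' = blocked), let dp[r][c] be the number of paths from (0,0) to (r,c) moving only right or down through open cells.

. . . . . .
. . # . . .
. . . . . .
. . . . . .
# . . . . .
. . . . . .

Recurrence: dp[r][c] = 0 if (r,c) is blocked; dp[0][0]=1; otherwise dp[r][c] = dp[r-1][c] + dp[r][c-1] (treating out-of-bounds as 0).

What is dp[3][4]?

17

r\c   0   1   2   3   4   5
  0   1   1   1   1   1   1
  1   1   2   0   1   2   3
  2   1   3   3   4   6   9
  3   1   4   7  11  17  26
  4   0   4  11  22  39  65
  5   0   4  15  37  76 141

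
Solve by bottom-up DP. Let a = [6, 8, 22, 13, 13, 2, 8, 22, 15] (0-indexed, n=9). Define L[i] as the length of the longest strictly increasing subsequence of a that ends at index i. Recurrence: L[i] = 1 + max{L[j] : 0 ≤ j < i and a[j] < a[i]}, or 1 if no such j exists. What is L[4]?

   i    0    1    2    3    4    5    6    7    8
a[i]    6    8   22   13   13    2    8   22   15
L[i]    1    2    3    3    3    1    2    4    4

3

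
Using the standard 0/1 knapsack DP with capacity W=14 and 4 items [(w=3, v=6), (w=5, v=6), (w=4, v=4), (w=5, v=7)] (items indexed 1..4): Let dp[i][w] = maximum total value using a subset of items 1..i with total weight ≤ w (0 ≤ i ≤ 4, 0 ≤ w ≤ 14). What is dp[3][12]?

i\w   0   1   2   3   4   5   6   7   8   9  10  11  12  13  14
  0   0   0   0   0   0   0   0   0   0   0   0   0   0   0   0
  1   0   0   0   6   6   6   6   6   6   6   6   6   6   6   6
  2   0   0   0   6   6   6   6   6  12  12  12  12  12  12  12
  3   0   0   0   6   6   6   6  10  12  12  12  12  16  16  16
  4   0   0   0   6   6   7   7  10  13  13  13  13  17  19  19

16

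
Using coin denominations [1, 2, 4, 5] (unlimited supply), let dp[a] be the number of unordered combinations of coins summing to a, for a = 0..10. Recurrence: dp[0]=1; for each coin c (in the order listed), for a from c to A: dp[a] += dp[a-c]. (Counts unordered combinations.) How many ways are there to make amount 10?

17

after  coin     0     1     2     3     4     5     6     7     8     9    10
          1     1     1     1     1     1     1     1     1     1     1     1
          2     1     1     2     2     3     3     4     4     5     5     6
          4     1     1     2     2     4     4     6     6     9     9    12
          5     1     1     2     2     4     5     7     8    11    13    17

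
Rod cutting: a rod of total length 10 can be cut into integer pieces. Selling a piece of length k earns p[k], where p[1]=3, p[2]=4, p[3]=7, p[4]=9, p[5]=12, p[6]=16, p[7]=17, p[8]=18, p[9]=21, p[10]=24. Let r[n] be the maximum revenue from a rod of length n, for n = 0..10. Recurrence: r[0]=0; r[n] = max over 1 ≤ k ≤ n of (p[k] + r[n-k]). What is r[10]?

30

   n    0    1    2    3    4    5    6    7    8    9   10
r[n]    0    3    6    9   12   15   18   21   24   27   30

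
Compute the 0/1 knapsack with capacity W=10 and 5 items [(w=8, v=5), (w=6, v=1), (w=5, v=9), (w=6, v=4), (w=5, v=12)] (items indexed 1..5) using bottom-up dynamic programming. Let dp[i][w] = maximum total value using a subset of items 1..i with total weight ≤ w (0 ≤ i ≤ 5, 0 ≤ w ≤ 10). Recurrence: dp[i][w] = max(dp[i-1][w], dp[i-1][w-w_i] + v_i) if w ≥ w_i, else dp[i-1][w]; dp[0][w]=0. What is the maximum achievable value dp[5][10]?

i\w   0   1   2   3   4   5   6   7   8   9  10
  0   0   0   0   0   0   0   0   0   0   0   0
  1   0   0   0   0   0   0   0   0   5   5   5
  2   0   0   0   0   0   0   1   1   5   5   5
  3   0   0   0   0   0   9   9   9   9   9   9
  4   0   0   0   0   0   9   9   9   9   9   9
  5   0   0   0   0   0  12  12  12  12  12  21

21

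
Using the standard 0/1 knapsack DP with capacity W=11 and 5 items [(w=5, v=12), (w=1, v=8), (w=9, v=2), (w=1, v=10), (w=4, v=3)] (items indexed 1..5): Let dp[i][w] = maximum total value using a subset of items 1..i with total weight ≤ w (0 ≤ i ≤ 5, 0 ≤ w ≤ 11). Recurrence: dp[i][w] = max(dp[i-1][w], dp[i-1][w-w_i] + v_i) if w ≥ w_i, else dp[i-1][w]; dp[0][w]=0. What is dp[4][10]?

30

i\w   0   1   2   3   4   5   6   7   8   9  10  11
  0   0   0   0   0   0   0   0   0   0   0   0   0
  1   0   0   0   0   0  12  12  12  12  12  12  12
  2   0   8   8   8   8  12  20  20  20  20  20  20
  3   0   8   8   8   8  12  20  20  20  20  20  20
  4   0  10  18  18  18  18  22  30  30  30  30  30
  5   0  10  18  18  18  18  22  30  30  30  30  33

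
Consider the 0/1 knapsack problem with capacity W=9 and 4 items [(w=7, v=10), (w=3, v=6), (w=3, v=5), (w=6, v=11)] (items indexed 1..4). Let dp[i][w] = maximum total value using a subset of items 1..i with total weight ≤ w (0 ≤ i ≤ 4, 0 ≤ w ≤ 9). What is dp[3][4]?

6

i\w   0   1   2   3   4   5   6   7   8   9
  0   0   0   0   0   0   0   0   0   0   0
  1   0   0   0   0   0   0   0  10  10  10
  2   0   0   0   6   6   6   6  10  10  10
  3   0   0   0   6   6   6  11  11  11  11
  4   0   0   0   6   6   6  11  11  11  17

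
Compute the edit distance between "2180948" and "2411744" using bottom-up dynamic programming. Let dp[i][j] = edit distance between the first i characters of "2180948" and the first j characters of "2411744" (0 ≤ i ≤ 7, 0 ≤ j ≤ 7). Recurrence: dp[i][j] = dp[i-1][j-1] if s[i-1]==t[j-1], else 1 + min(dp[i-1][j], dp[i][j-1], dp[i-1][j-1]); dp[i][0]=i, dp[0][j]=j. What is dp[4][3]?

   ''  2  4  1  1  7  4  4
''  0  1  2  3  4  5  6  7
 2  1  0  1  2  3  4  5  6
 1  2  1  1  1  2  3  4  5
 8  3  2  2  2  2  3  4  5
 0  4  3  3  3  3  3  4  5
 9  5  4  4  4  4  4  4  5
 4  6  5  4  5  5  5  4  4
 8  7  6  5  5  6  6  5  5

3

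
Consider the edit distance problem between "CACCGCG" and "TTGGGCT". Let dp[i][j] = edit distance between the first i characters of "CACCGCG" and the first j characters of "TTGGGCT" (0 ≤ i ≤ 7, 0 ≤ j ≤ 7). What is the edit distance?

   ''  T  T  G  G  G  C  T
''  0  1  2  3  4  5  6  7
 C  1  1  2  3  4  5  5  6
 A  2  2  2  3  4  5  6  6
 C  3  3  3  3  4  5  5  6
 C  4  4  4  4  4  5  5  6
 G  5  5  5  4  4  4  5  6
 C  6  6  6  5  5  5  4  5
 G  7  7  7  6  5  5  5  5

5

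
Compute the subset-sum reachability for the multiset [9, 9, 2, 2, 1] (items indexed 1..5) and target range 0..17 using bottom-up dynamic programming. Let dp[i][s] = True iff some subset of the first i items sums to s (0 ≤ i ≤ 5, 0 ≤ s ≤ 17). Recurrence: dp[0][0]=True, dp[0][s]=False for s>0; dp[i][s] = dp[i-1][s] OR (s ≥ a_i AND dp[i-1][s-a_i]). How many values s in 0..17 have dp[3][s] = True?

4

i\s   0   1   2   3   4   5   6   7   8   9  10  11  12  13  14  15  16  17
  0   T   F   F   F   F   F   F   F   F   F   F   F   F   F   F   F   F   F
  1   T   F   F   F   F   F   F   F   F   T   F   F   F   F   F   F   F   F
  2   T   F   F   F   F   F   F   F   F   T   F   F   F   F   F   F   F   F
  3   T   F   T   F   F   F   F   F   F   T   F   T   F   F   F   F   F   F
  4   T   F   T   F   T   F   F   F   F   T   F   T   F   T   F   F   F   F
  5   T   T   T   T   T   T   F   F   F   T   T   T   T   T   T   F   F   F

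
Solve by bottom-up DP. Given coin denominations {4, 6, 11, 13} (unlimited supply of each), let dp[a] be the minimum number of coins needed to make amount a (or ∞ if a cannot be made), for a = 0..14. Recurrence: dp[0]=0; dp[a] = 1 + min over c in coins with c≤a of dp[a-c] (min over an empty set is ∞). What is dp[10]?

2

 a  0  1  2  3  4  5  6  7  8  9 10 11 12 13 14
dp  0  -  -  -  1  -  1  -  2  -  2  1  2  1  3
(- denotes ∞ / unreachable)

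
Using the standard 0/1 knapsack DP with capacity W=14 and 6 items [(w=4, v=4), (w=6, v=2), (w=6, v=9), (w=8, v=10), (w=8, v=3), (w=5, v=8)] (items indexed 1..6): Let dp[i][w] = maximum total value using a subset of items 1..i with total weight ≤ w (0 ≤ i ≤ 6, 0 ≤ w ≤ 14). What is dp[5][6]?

9

i\w   0   1   2   3   4   5   6   7   8   9  10  11  12  13  14
  0   0   0   0   0   0   0   0   0   0   0   0   0   0   0   0
  1   0   0   0   0   4   4   4   4   4   4   4   4   4   4   4
  2   0   0   0   0   4   4   4   4   4   4   6   6   6   6   6
  3   0   0   0   0   4   4   9   9   9   9  13  13  13  13  13
  4   0   0   0   0   4   4   9   9  10  10  13  13  14  14  19
  5   0   0   0   0   4   4   9   9  10  10  13  13  14  14  19
  6   0   0   0   0   4   8   9   9  10  12  13  17  17  18  19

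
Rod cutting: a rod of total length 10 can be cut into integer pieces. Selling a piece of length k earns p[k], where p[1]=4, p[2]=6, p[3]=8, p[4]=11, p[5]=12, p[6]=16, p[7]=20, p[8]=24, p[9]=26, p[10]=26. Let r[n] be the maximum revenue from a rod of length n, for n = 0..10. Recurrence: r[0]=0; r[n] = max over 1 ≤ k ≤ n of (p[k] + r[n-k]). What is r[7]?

28

   n    0    1    2    3    4    5    6    7    8    9   10
r[n]    0    4    8   12   16   20   24   28   32   36   40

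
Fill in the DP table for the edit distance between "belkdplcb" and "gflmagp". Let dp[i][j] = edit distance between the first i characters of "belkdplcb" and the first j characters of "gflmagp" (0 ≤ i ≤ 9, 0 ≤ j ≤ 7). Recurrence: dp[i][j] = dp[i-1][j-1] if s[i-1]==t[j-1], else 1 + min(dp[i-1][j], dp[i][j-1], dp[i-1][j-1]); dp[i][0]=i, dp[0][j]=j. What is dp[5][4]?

   ''  g  f  l  m  a  g  p
''  0  1  2  3  4  5  6  7
 b  1  1  2  3  4  5  6  7
 e  2  2  2  3  4  5  6  7
 l  3  3  3  2  3  4  5  6
 k  4  4  4  3  3  4  5  6
 d  5  5  5  4  4  4  5  6
 p  6  6  6  5  5  5  5  5
 l  7  7  7  6  6  6  6  6
 c  8  8  8  7  7  7  7  7
 b  9  9  9  8  8  8  8  8

4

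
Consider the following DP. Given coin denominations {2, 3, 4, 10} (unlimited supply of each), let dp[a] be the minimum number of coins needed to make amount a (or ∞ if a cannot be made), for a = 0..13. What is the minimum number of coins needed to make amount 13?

 a  0  1  2  3  4  5  6  7  8  9 10 11 12 13
dp  0  -  1  1  1  2  2  2  2  3  1  3  2  2
(- denotes ∞ / unreachable)

2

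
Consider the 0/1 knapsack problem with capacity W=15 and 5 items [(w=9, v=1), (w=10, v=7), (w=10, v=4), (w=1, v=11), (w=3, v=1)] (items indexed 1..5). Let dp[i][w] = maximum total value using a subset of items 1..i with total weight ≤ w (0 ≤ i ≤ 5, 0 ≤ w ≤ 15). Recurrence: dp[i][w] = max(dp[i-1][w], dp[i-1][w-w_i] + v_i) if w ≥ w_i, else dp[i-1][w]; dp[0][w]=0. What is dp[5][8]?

i\w   0   1   2   3   4   5   6   7   8   9  10  11  12  13  14  15
  0   0   0   0   0   0   0   0   0   0   0   0   0   0   0   0   0
  1   0   0   0   0   0   0   0   0   0   1   1   1   1   1   1   1
  2   0   0   0   0   0   0   0   0   0   1   7   7   7   7   7   7
  3   0   0   0   0   0   0   0   0   0   1   7   7   7   7   7   7
  4   0  11  11  11  11  11  11  11  11  11  12  18  18  18  18  18
  5   0  11  11  11  12  12  12  12  12  12  12  18  18  18  19  19

12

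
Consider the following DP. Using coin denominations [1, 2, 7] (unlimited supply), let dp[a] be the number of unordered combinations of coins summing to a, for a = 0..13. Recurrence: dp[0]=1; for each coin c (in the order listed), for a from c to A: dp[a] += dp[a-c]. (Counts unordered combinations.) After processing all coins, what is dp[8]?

6

after  coin     0     1     2     3     4     5     6     7     8     9    10    11    12    13
          1     1     1     1     1     1     1     1     1     1     1     1     1     1     1
          2     1     1     2     2     3     3     4     4     5     5     6     6     7     7
          7     1     1     2     2     3     3     4     5     6     7     8     9    10    11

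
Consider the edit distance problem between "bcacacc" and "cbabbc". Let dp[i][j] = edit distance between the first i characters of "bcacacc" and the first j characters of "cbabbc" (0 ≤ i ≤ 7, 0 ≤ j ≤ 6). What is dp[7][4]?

5

   ''  c  b  a  b  b  c
''  0  1  2  3  4  5  6
 b  1  1  1  2  3  4  5
 c  2  1  2  2  3  4  4
 a  3  2  2  2  3  4  5
 c  4  3  3  3  3  4  4
 a  5  4  4  3  4  4  5
 c  6  5  5  4  4  5  4
 c  7  6  6  5  5  5  5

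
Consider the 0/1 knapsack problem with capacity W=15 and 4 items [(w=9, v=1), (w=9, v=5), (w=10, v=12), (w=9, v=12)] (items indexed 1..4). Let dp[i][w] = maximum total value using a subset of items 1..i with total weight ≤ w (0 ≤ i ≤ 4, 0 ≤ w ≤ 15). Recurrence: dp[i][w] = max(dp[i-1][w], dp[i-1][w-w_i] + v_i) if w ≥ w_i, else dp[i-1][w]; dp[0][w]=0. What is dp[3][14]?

12

i\w   0   1   2   3   4   5   6   7   8   9  10  11  12  13  14  15
  0   0   0   0   0   0   0   0   0   0   0   0   0   0   0   0   0
  1   0   0   0   0   0   0   0   0   0   1   1   1   1   1   1   1
  2   0   0   0   0   0   0   0   0   0   5   5   5   5   5   5   5
  3   0   0   0   0   0   0   0   0   0   5  12  12  12  12  12  12
  4   0   0   0   0   0   0   0   0   0  12  12  12  12  12  12  12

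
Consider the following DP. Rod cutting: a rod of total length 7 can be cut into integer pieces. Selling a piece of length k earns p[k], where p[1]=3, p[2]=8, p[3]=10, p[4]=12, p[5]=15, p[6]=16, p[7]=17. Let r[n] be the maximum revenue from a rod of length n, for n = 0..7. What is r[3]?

   n    0    1    2    3    4    5    6    7
r[n]    0    3    8   11   16   19   24   27

11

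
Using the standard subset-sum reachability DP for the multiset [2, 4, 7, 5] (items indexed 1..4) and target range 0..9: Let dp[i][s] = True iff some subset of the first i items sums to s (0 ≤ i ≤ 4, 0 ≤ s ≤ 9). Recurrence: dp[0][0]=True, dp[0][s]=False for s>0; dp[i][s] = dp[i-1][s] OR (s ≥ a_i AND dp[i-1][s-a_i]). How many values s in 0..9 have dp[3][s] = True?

i\s   0   1   2   3   4   5   6   7   8   9
  0   T   F   F   F   F   F   F   F   F   F
  1   T   F   T   F   F   F   F   F   F   F
  2   T   F   T   F   T   F   T   F   F   F
  3   T   F   T   F   T   F   T   T   F   T
  4   T   F   T   F   T   T   T   T   F   T

6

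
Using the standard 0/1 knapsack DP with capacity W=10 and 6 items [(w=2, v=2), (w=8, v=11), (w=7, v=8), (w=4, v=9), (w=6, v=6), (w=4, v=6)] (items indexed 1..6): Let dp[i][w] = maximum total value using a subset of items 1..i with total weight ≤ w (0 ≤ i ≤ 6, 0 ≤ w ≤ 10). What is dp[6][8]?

15

i\w   0   1   2   3   4   5   6   7   8   9  10
  0   0   0   0   0   0   0   0   0   0   0   0
  1   0   0   2   2   2   2   2   2   2   2   2
  2   0   0   2   2   2   2   2   2  11  11  13
  3   0   0   2   2   2   2   2   8  11  11  13
  4   0   0   2   2   9   9  11  11  11  11  13
  5   0   0   2   2   9   9  11  11  11  11  15
  6   0   0   2   2   9   9  11  11  15  15  17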